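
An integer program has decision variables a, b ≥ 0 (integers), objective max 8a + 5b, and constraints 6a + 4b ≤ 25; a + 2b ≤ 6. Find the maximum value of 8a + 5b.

Relaxing integrality, the LP optimum is 33.33 at (a,b) = (4.17, 0), which is not an integer point.
(a,b)=(4,0): 6·4+4·0=24≤25, 1·4+2·0=4≤6, objective 32.
(a,b)=(3,1): 6·3+4·1=22≤25, 1·3+2·1=5≤6, objective 29.
(a,b)=(3,0): 6·3+4·0=18≤25, 1·3+2·0=3≤6, objective 24.
No feasible integer point exceeds 32.

32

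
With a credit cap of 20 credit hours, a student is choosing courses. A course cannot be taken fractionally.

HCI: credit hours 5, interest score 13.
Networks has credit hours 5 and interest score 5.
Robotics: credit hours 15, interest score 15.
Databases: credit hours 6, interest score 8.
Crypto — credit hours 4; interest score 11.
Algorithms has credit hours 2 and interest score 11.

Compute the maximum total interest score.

43

This is an integer program with binary decision variables.
Allowing fractional choices, the relaxed optimum would be about 46.0, but courses are indivisible.
HCI + Databases + Crypto + Algorithms: credit hours 5 + 6 + 4 + 2 = 17 ≤ 20, interest score 13 + 8 + 11 + 11 = 43.
HCI + Networks + Crypto + Algorithms: credit hours 5 + 5 + 4 + 2 = 16 ≤ 20, interest score 13 + 5 + 11 + 11 = 40.
Best is HCI, Databases, Crypto, and Algorithms with total interest score 43.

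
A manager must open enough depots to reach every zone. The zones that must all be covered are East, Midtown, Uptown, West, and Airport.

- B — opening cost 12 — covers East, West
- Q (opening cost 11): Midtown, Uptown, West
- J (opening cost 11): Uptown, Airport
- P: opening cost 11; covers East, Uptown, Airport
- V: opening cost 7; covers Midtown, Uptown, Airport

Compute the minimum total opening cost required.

19

This is an integer covering problem.
Choose B and V: together they cover East, Midtown, Uptown, West, Airport — every zone.
Total opening cost: 12 + 7 = 19.
No cover costs less than 19.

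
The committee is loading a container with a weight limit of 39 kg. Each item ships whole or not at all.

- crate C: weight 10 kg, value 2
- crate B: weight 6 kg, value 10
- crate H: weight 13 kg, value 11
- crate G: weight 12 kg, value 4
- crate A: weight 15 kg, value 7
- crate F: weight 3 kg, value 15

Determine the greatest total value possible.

43

Treat it as a binary knapsack problem.
crate B + crate H + crate A + crate F: weight 6 + 13 + 15 + 3 = 37 ≤ 39, value 10 + 11 + 7 + 15 = 43.
crate B + crate H + crate G + crate F: weight 6 + 13 + 12 + 3 = 34 ≤ 39, value 10 + 11 + 4 + 15 = 40.
crate C + crate B + crate H + crate F: weight 10 + 6 + 13 + 3 = 32 ≤ 39, value 2 + 10 + 11 + 15 = 38.
Best is crate B, crate H, crate A, and crate F with total value 43.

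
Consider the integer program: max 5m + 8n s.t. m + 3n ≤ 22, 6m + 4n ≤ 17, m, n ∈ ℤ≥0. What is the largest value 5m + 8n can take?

(m,n)=(0,4) is feasible, giving 32.
(m,n)=(0,3) is feasible, giving 24.
No feasible integer point exceeds 32.

32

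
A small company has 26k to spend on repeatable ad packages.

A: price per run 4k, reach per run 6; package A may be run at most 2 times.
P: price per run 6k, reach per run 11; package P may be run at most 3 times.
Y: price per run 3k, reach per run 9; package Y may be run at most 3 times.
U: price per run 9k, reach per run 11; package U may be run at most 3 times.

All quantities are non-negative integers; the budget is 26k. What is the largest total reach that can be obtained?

55

Y has the best ratio (9/3); taking only Y gives at most 3×9 = 27 (stopped by the supply cap of 3).
Mixing does better — 1×A, 2×P, and 3×Y: price 25 ≤ 26, reach 1·6 + 2·11 + 3·9 = 55.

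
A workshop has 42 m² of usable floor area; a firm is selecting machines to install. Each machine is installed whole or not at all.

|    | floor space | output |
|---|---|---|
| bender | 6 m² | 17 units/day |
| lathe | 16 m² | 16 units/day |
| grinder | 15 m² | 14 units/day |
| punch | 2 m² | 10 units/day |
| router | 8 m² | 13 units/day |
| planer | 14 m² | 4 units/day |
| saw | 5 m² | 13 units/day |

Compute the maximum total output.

Allowing fractional choices, the relaxed optimum would be about 73.7, but machines are indivisible.
bender + grinder + punch + router + saw: floor space 6 + 15 + 2 + 8 + 5 = 36 ≤ 42, output 17 + 14 + 10 + 13 + 13 = 67.
bender + lathe + punch + router + saw: floor space 6 + 16 + 2 + 8 + 5 = 37 ≤ 42, output 17 + 16 + 10 + 13 + 13 = 69.
Best is bender, lathe, punch, router, and saw with total output 69.

69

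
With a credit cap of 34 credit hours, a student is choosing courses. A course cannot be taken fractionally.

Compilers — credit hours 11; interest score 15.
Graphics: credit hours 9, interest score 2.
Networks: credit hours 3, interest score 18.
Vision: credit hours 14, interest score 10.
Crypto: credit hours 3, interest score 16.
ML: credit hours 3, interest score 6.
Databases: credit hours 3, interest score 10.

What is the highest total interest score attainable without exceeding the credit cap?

69

Compilers + Networks + Vision + Crypto + Databases: credit hours 11 + 3 + 14 + 3 + 3 = 34 ≤ 34, interest score 15 + 18 + 10 + 16 + 10 = 69.
Compilers + Graphics + Networks + Crypto + ML + Databases: credit hours 11 + 9 + 3 + 3 + 3 + 3 = 32 ≤ 34, interest score 15 + 2 + 18 + 16 + 6 + 10 = 67.
Best is Compilers, Networks, Vision, Crypto, and Databases with total interest score 69.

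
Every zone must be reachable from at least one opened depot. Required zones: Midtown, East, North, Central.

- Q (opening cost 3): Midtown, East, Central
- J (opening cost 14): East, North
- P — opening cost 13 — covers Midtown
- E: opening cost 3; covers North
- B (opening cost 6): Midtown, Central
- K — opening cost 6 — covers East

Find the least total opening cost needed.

Choose Q and E: together they cover Midtown, East, North, Central — every zone.
Total opening cost: 3 + 3 = 6.
No cover costs less than 6.

6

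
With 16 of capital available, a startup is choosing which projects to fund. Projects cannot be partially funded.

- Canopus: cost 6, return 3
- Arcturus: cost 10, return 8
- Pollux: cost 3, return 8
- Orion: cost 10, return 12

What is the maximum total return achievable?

20

Allowing fractional choices, the relaxed optimum would be about 22.4, but projects are indivisible.
Pollux + Orion: cost 3 + 10 = 13 ≤ 16, return 8 + 12 = 20.
Arcturus + Pollux: cost 10 + 3 = 13 ≤ 16, return 8 + 8 = 16.
Best is Pollux and Orion with total return 20.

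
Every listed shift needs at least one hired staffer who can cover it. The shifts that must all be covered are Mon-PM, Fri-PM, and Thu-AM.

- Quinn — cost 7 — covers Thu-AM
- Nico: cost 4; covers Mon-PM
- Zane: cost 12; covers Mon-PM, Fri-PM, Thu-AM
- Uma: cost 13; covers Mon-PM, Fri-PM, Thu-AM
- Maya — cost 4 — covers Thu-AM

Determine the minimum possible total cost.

The greedy cost-per-new-shift heuristic would pick Nico, Maya, and Zane for 20, but a cheaper cover exists.
Zane alone covers Mon-PM, Fri-PM, Thu-AM — every shift.
Total cost: 12.
No cover costs less than 12.

12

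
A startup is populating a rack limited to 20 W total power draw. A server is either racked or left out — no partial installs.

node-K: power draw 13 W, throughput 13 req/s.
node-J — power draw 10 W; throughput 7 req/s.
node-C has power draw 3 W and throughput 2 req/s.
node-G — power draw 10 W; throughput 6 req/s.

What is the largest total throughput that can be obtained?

15

Take node-K and node-C: power draw 13 + 3 = 16 ≤ 20, throughput 13 + 2 = 15.
No other feasible combination does better.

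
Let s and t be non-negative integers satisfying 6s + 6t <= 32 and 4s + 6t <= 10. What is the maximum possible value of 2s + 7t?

9

(s,t)=(1,1) is feasible, giving 9.
(s,t)=(0,1) is feasible, giving 7.
The best lattice point is (1,1), giving 9.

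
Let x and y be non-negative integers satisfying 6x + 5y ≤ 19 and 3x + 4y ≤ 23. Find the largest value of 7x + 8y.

24

(x,y)=(0,3): 6·0+5·3=15≤19, 3·0+4·3=12≤23, objective 24.
(x,y)=(1,2): 6·1+5·2=16≤19, 3·1+4·2=11≤23, objective 23.
(x,y)=(0,2): 6·0+5·2=10≤19, 3·0+4·2=8≤23, objective 16.
No feasible integer point exceeds 24.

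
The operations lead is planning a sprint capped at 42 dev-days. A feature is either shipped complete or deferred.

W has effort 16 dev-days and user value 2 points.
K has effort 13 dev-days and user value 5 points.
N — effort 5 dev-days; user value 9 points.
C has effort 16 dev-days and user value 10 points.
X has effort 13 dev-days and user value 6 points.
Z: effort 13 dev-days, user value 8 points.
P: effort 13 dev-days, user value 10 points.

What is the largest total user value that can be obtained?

29

Allowing fractional choices, the relaxed optimum would be about 33.9, but features are indivisible.
C + Z + P: effort 16 + 13 + 13 = 42 ≤ 42, user value 10 + 8 + 10 = 28.
N + C + P: effort 5 + 16 + 13 = 34 ≤ 42, user value 9 + 10 + 10 = 29.
N + Z + P: effort 5 + 13 + 13 = 31 ≤ 42, user value 9 + 8 + 10 = 27.
Best is N, C, and P with total user value 29.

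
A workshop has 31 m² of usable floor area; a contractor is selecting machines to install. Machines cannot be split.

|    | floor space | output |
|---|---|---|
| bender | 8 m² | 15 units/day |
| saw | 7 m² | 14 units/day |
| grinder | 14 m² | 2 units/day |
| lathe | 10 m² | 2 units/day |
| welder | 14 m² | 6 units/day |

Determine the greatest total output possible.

35

This is a 0-1 knapsack instance.
Allowing fractional choices, the relaxed optimum would be about 35.4, but machines are indivisible.
bender + saw + lathe: floor space 8 + 7 + 10 = 25 ≤ 31, output 15 + 14 + 2 = 31.
bender + saw + grinder: floor space 8 + 7 + 14 = 29 ≤ 31, output 15 + 14 + 2 = 31.
bender + saw + welder: floor space 8 + 7 + 14 = 29 ≤ 31, output 15 + 14 + 6 = 35.
Best is bender, saw, and welder with total output 35.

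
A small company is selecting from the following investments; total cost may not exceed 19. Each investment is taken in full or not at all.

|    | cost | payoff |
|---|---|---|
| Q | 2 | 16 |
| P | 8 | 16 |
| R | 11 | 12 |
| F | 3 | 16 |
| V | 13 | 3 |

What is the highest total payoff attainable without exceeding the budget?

48

Take Q, P, and F: cost 2 + 8 + 3 = 13 ≤ 19, payoff 16 + 16 + 16 = 48.
No other feasible combination does better.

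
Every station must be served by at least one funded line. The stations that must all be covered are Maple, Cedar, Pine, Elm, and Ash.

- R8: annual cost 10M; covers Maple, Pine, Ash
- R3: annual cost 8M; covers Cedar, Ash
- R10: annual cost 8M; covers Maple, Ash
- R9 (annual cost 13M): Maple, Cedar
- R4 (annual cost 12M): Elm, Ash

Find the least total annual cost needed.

30

Choose R8, R3, and R4: together they cover Maple, Cedar, Pine, Elm, Ash — every station.
Total annual cost: 10 + 8 + 12 = 30.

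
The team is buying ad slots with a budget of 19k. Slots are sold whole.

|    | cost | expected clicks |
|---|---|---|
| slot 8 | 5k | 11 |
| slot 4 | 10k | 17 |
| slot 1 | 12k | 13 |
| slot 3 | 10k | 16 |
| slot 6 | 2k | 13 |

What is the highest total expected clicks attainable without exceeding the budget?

Treat it as a binary knapsack problem.
Allowing fractional choices, the relaxed optimum would be about 44.2, but ad slots are indivisible.
slot 8 + slot 1 + slot 6: cost 5 + 12 + 2 = 19 ≤ 19, expected clicks 11 + 13 + 13 = 37.
slot 8 + slot 3 + slot 6: cost 5 + 10 + 2 = 17 ≤ 19, expected clicks 11 + 16 + 13 = 40.
slot 8 + slot 4 + slot 6: cost 5 + 10 + 2 = 17 ≤ 19, expected clicks 11 + 17 + 13 = 41.
Best is slot 8, slot 4, and slot 6 with total expected clicks 41.

41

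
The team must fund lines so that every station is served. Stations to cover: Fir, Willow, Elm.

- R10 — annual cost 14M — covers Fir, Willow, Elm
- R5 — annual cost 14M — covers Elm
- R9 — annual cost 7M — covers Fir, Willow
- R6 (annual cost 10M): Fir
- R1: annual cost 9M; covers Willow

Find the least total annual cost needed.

This is a weighted set-cover instance.
R10 alone covers Fir, Willow, Elm — every station.
Total annual cost: 14.

14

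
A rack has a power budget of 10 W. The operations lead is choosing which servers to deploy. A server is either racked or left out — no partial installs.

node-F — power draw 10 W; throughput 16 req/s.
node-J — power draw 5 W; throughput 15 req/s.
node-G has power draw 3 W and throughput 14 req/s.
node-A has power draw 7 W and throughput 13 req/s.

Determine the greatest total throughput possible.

29

node-G + node-A: power draw 3 + 7 = 10 ≤ 10, throughput 14 + 13 = 27.
node-J + node-G: power draw 5 + 3 = 8 ≤ 10, throughput 15 + 14 = 29.
node-F: power draw 10 ≤ 10, throughput 16.
Best is node-J and node-G with total throughput 29.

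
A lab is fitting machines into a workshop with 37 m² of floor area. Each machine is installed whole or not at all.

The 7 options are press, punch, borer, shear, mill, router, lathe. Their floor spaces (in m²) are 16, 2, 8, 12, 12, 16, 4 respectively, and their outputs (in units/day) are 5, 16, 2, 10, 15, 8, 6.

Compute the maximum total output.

Treat it as a binary knapsack problem.
punch + mill + router + lathe: floor space 2 + 12 + 16 + 4 = 34 ≤ 37, output 16 + 15 + 8 + 6 = 45.
punch + shear + mill + lathe: floor space 2 + 12 + 12 + 4 = 30 ≤ 37, output 16 + 10 + 15 + 6 = 47.
punch + borer + shear + mill: floor space 2 + 8 + 12 + 12 = 34 ≤ 37, output 16 + 2 + 10 + 15 = 43.
Best is punch, shear, mill, and lathe with total output 47.

47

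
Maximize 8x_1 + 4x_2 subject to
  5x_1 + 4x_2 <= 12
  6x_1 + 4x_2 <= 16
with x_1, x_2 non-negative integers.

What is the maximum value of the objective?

(x_1,x_2)=(2,0) is feasible, giving 16.
(x_1,x_2)=(1,1) is feasible, giving 12.
(x_1,x_2)=(1,0) is feasible, giving 8.
The best lattice point is (2,0), giving 16.

16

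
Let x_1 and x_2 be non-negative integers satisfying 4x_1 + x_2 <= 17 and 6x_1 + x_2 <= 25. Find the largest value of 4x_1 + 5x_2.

85

(x_1,x_2)=(0,17): 4·0+1·17=17≤17, 6·0+1·17=17≤25, objective 85.
(x_1,x_2)=(0,16): 4·0+1·16=16≤17, 6·0+1·16=16≤25, objective 80.
Maximum is 85 at (x_1,x_2)=(0,17).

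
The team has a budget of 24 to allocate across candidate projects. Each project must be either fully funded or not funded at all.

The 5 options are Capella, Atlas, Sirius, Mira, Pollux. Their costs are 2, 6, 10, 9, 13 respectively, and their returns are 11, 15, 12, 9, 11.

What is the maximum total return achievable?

38

Treat it as a binary knapsack problem.
Capella + Atlas + Sirius: cost 2 + 6 + 10 = 18 ≤ 24, return 11 + 15 + 12 = 38.
Capella + Atlas + Pollux: cost 2 + 6 + 13 = 21 ≤ 24, return 11 + 15 + 11 = 37.
Capella + Atlas + Mira: cost 2 + 6 + 9 = 17 ≤ 24, return 11 + 15 + 9 = 35.
Best is Capella, Atlas, and Sirius with total return 38.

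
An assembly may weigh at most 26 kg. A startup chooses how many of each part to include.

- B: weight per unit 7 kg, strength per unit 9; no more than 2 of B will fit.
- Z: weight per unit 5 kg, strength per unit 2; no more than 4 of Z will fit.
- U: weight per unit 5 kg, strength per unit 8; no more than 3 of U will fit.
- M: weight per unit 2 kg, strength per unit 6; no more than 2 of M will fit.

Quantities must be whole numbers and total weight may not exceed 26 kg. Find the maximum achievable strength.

45

M has the best ratio (6/2); taking only M gives at most 2×6 = 12 (stopped by the supply cap of 2).
Mixing does better — 1×B, 3×U, and 2×M: weight 26 ≤ 26, strength 1·9 + 3·8 + 2·6 = 45.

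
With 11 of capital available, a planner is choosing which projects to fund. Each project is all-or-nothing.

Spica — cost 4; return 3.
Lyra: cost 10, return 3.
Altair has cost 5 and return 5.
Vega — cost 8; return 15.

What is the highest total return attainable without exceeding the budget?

Allowing fractional choices, the relaxed optimum would be about 18.0, but projects are indivisible.
Altair: cost 5 ≤ 11, return 5.
Spica + Altair: cost 4 + 5 = 9 ≤ 11, return 3 + 5 = 8.
Vega: cost 8 ≤ 11, return 15.
Best is Vega with total return 15.

15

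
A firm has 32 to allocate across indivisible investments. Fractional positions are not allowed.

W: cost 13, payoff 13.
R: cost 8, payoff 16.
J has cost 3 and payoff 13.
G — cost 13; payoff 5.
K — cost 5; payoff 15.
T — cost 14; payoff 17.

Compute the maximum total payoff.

W + R + J + K: cost 13 + 8 + 3 + 5 = 29 ≤ 32, payoff 13 + 16 + 13 + 15 = 57.
R + J + K + T: cost 8 + 3 + 5 + 14 = 30 ≤ 32, payoff 16 + 13 + 15 + 17 = 61.
Best is R, J, K, and T with total payoff 61.

61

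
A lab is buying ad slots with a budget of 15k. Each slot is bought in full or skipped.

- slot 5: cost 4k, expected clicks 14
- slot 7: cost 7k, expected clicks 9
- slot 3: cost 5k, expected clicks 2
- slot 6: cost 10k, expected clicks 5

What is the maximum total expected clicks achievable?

Allowing fractional choices, the relaxed optimum would be about 25.0, but ad slots are indivisible.
slot 5 + slot 6: cost 4 + 10 = 14 ≤ 15, expected clicks 14 + 5 = 19.
slot 5 + slot 3: cost 4 + 5 = 9 ≤ 15, expected clicks 14 + 2 = 16.
slot 5 + slot 7: cost 4 + 7 = 11 ≤ 15, expected clicks 14 + 9 = 23.
Best is slot 5 and slot 7 with total expected clicks 23.

23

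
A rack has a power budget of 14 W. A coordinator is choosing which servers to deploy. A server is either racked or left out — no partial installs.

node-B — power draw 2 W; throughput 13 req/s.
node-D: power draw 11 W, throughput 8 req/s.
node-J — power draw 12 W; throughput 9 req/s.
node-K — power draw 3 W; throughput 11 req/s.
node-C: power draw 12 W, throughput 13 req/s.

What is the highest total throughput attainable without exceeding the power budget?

This is an integer program with binary decision variables.
Take node-B and node-C: power draw 2 + 12 = 14 ≤ 14, throughput 13 + 13 = 26.
No other feasible combination does better.

26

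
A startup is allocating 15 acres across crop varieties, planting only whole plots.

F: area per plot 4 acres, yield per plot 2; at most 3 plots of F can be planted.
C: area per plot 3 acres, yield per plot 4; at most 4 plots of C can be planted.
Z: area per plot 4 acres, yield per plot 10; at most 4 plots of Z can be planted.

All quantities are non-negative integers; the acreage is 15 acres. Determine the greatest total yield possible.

This is a bounded integer knapsack.
Z has the best ratio (10/4); taking only Z gives at most 3×10 = 30 (stopped by the area limit).
Mixing does better — 1×C and 3×Z: area 15 ≤ 15, yield 1·4 + 3·10 = 34.

34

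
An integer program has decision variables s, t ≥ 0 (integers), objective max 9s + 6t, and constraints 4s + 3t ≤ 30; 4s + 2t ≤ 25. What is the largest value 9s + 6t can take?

63

(s,t)=(3,6) is feasible, giving 63.
(s,t)=(4,4) is feasible, giving 60.
No feasible integer point exceeds 63.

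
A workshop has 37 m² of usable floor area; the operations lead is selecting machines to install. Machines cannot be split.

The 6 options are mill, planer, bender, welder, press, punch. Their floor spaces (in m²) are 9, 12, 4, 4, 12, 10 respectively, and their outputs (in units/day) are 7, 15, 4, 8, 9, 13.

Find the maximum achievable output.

43

This is an integer program with binary decision variables.
Allowing fractional choices, the relaxed optimum would be about 45.4, but machines are indivisible.
mill + planer + bender + punch: floor space 9 + 12 + 4 + 10 = 35 ≤ 37, output 7 + 15 + 4 + 13 = 39.
mill + planer + welder + punch: floor space 9 + 12 + 4 + 10 = 35 ≤ 37, output 7 + 15 + 8 + 13 = 43.
planer + bender + welder + punch: floor space 12 + 4 + 4 + 10 = 30 ≤ 37, output 15 + 4 + 8 + 13 = 40.
Best is mill, planer, welder, and punch with total output 43.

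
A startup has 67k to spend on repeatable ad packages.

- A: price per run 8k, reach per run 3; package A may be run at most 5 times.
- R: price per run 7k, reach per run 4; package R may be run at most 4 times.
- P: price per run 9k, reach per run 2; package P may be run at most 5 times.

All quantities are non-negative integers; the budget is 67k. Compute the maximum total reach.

28

R has the best ratio (4/7); taking only R gives at most 4×4 = 16 (stopped by the supply cap of 4).
Mixing does better — 4×A and 4×R: price 60 ≤ 67, reach 4·3 + 4·4 = 28.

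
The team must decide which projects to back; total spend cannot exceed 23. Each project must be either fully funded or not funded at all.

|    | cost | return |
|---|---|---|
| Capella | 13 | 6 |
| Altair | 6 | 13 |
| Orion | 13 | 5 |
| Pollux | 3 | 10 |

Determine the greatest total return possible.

Take Capella, Altair, and Pollux: cost 13 + 6 + 3 = 22 ≤ 23, return 6 + 13 + 10 = 29.
No other feasible combination does better.

29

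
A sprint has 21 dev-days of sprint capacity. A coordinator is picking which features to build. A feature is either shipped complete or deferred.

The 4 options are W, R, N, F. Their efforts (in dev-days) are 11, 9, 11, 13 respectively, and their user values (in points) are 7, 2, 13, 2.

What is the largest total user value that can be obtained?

15

Allowing fractional choices, the relaxed optimum would be about 19.4, but features are indivisible.
N: effort 11 ≤ 21, user value 13.
W + R: effort 11 + 9 = 20 ≤ 21, user value 7 + 2 = 9.
R + N: effort 9 + 11 = 20 ≤ 21, user value 2 + 13 = 15.
Best is R and N with total user value 15.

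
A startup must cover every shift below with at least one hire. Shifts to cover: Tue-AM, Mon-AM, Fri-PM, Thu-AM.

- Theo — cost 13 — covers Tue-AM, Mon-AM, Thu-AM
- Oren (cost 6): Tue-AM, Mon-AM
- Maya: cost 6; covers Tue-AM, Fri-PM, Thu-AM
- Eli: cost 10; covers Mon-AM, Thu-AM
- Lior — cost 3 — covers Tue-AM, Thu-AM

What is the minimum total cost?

12

This is a weighted set-cover instance.
The greedy cost-per-new-shift heuristic would pick Lior, Oren, and Maya for 15, but a cheaper cover exists.
Choose Oren and Maya: together they cover Tue-AM, Mon-AM, Fri-PM, Thu-AM — every shift.
Total cost: 6 + 6 = 12.
No cover costs less than 12.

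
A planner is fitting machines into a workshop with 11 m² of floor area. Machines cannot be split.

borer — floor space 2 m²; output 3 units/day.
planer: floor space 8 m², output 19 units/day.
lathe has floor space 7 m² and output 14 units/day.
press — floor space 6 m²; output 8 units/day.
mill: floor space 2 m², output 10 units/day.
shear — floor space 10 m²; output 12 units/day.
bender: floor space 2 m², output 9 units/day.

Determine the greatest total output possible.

33

Treat it as a binary knapsack problem.
Take lathe, mill, and bender: floor space 7 + 2 + 2 = 11 ≤ 11, output 14 + 10 + 9 = 33.
No other feasible combination does better.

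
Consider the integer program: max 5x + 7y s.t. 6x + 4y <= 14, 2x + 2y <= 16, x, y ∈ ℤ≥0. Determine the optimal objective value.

The continuous relaxation peaks at (0, 3.5) with value 24.50; rounding to a feasible lattice point costs some objective.
(x,y)=(0,3): 6·0+4·3=12≤14, 2·0+2·3=6≤16, objective 21.
(x,y)=(1,2): 6·1+4·2=14≤14, 2·1+2·2=6≤16, objective 19.
(x,y)=(0,2): 6·0+4·2=8≤14, 2·0+2·2=4≤16, objective 14.
No feasible integer point exceeds 21.

21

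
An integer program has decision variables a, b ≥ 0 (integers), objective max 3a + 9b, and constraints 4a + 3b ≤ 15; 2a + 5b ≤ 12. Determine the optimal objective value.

21

(a,b)=(1,2): 4·1+3·2=10≤15, 2·1+5·2=12≤12, objective 21.
(a,b)=(0,2): 4·0+3·2=6≤15, 2·0+5·2=10≤12, objective 18.
(a,b)=(2,1): 4·2+3·1=11≤15, 2·2+5·1=9≤12, objective 15.
No feasible integer point exceeds 21.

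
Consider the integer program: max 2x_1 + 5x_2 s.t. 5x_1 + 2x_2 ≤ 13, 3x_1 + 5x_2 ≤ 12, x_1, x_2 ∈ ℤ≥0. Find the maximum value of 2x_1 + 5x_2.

The continuous relaxation peaks at (0, 2.4) with value 12.00; rounding to a feasible lattice point costs some objective.
(x_1,x_2)=(0,2): 5·0+2·2=4≤13, 3·0+5·2=10≤12, objective 10.
(x_1,x_2)=(1,1): 5·1+2·1=7≤13, 3·1+5·1=8≤12, objective 7.
The best lattice point is (0,2), giving 10.

10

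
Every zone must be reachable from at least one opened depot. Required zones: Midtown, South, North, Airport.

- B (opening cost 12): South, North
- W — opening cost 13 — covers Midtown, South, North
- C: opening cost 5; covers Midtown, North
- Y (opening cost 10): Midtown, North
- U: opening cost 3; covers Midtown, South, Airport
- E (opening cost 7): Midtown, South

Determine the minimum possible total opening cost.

Choose C and U: together they cover Midtown, South, North, Airport — every zone.
Total opening cost: 5 + 3 = 8.

8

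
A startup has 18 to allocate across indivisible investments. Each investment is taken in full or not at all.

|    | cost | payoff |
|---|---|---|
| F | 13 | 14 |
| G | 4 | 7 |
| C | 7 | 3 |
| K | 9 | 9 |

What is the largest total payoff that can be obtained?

21

This is an integer program with binary decision variables.
Allowing fractional choices, the relaxed optimum would be about 22.0, but investments are indivisible.
F + G: cost 13 + 4 = 17 ≤ 18, payoff 14 + 7 = 21.
G + K: cost 4 + 9 = 13 ≤ 18, payoff 7 + 9 = 16.
Best is F and G with total payoff 21.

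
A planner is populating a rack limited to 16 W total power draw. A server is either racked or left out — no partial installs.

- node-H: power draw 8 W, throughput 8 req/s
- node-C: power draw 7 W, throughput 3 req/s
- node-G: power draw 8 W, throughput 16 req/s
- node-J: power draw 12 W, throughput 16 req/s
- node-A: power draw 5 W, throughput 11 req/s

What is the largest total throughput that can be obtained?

Treat it as a binary knapsack problem.
Allowing fractional choices, the relaxed optimum would be about 31.0, but servers are indivisible.
node-G + node-A: power draw 8 + 5 = 13 ≤ 16, throughput 16 + 11 = 27.
node-H + node-G: power draw 8 + 8 = 16 ≤ 16, throughput 8 + 16 = 24.
Best is node-G and node-A with total throughput 27.

27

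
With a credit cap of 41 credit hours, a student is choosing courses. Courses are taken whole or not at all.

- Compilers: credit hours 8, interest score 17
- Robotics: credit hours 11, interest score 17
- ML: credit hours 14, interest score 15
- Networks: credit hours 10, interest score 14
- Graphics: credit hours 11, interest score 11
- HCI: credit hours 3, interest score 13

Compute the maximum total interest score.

62

Allowing fractional choices, the relaxed optimum would be about 70.6, but courses are indivisible.
Compilers + Robotics + Networks + HCI: credit hours 8 + 11 + 10 + 3 = 32 ≤ 41, interest score 17 + 17 + 14 + 13 = 61.
Compilers + ML + Networks + HCI: credit hours 8 + 14 + 10 + 3 = 35 ≤ 41, interest score 17 + 15 + 14 + 13 = 59.
Compilers + Robotics + ML + HCI: credit hours 8 + 11 + 14 + 3 = 36 ≤ 41, interest score 17 + 17 + 15 + 13 = 62.
Best is Compilers, Robotics, ML, and HCI with total interest score 62.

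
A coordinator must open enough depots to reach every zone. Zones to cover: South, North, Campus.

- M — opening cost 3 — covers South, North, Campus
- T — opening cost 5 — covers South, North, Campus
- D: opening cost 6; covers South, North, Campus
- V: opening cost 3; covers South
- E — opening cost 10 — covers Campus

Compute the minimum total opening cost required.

3

M alone covers South, North, Campus — every zone.
Total opening cost: 3.
No cover costs less than 3.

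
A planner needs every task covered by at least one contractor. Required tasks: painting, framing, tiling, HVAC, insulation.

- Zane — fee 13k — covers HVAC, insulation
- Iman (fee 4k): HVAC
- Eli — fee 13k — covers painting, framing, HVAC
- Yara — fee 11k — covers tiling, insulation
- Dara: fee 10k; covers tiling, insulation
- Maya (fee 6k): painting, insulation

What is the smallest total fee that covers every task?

This is an integer covering problem.
The greedy cost-per-new-task heuristic would pick Maya, Iman, Dara, and Eli for 33, but a cheaper cover exists.
Choose Eli and Dara: together they cover painting, framing, tiling, HVAC, insulation — every task.
Total fee: 13 + 10 = 23.
No cover costs less than 23.

23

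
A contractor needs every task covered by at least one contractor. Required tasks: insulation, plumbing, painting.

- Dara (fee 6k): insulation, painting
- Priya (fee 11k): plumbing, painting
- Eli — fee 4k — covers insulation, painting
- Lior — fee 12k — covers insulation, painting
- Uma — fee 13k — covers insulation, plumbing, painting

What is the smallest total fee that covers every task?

The greedy cost-per-new-task heuristic would pick Eli and Priya for 15, but a cheaper cover exists.
Uma alone covers insulation, plumbing, painting — every task.
Total fee: 13.
No cover costs less than 13.

13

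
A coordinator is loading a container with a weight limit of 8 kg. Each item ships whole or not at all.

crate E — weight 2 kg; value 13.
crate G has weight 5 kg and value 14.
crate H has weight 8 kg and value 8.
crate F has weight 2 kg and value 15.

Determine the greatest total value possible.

Treat it as a binary knapsack problem.
crate E + crate F: weight 2 + 2 = 4 ≤ 8, value 13 + 15 = 28.
crate G + crate F: weight 5 + 2 = 7 ≤ 8, value 14 + 15 = 29.
Best is crate G and crate F with total value 29.

29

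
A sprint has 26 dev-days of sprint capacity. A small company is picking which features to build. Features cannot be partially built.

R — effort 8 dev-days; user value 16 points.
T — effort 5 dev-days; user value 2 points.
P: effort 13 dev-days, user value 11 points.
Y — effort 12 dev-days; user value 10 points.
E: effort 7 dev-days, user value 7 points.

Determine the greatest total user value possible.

29

This is an integer program with binary decision variables.
R + P: effort 8 + 13 = 21 ≤ 26, user value 16 + 11 = 27.
R + T + P: effort 8 + 5 + 13 = 26 ≤ 26, user value 16 + 2 + 11 = 29.
R + T + Y: effort 8 + 5 + 12 = 25 ≤ 26, user value 16 + 2 + 10 = 28.
Best is R, T, and P with total user value 29.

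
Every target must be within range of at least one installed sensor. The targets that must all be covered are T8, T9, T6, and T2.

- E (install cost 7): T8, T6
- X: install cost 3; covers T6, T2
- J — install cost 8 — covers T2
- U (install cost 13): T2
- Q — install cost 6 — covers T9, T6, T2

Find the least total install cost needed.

13

The greedy cost-per-new-target heuristic would pick X, Q, and E for 16, but a cheaper cover exists.
Choose E and Q: together they cover T8, T9, T6, T2 — every target.
Total install cost: 7 + 6 = 13.
No cover costs less than 13.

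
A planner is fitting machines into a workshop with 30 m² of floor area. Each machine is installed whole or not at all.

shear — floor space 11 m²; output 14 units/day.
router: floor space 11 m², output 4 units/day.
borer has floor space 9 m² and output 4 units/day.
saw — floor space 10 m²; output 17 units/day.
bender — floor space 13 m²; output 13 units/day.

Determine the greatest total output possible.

35

Take shear, borer, and saw: floor space 11 + 9 + 10 = 30 ≤ 30, output 14 + 4 + 17 = 35.
No other feasible combination does better.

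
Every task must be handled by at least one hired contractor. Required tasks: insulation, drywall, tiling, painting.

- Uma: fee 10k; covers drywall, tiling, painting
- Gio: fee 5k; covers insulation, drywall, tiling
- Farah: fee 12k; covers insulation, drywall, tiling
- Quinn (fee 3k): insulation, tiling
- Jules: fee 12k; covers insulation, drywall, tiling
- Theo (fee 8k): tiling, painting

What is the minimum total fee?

This is a weighted set-cover instance.
Choose Uma and Quinn: together they cover insulation, drywall, tiling, painting — every task.
Total fee: 10 + 3 = 13.
No cover costs less than 13.

13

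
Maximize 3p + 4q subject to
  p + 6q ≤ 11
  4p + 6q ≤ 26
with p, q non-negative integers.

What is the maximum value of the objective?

19

(p,q)=(5,1) is feasible, giving 19.
(p,q)=(6,0) is feasible, giving 18.
(p,q)=(4,1) is feasible, giving 16.
The best lattice point is (5,1), giving 19.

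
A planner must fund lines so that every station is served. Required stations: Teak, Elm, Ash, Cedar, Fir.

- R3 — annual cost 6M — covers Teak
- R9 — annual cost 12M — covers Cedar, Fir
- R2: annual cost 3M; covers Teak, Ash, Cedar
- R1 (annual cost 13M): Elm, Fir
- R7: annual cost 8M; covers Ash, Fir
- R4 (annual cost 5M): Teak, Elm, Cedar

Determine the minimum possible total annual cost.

Choose R7 and R4: together they cover Teak, Elm, Ash, Cedar, Fir — every station.
Total annual cost: 8 + 5 = 13.

13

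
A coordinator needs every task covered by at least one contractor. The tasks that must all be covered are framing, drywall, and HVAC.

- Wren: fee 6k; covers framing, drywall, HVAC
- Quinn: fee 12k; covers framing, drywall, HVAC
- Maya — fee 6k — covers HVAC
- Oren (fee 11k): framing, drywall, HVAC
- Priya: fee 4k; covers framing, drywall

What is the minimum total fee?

Wren alone covers framing, drywall, HVAC — every task.
Total fee: 6.

6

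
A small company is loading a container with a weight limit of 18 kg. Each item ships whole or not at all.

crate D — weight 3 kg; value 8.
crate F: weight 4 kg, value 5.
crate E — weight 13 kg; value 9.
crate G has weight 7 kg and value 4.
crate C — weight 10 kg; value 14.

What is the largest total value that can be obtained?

Treat it as a binary knapsack problem.
crate F + crate C: weight 4 + 10 = 14 ≤ 18, value 5 + 14 = 19.
crate D + crate F + crate C: weight 3 + 4 + 10 = 17 ≤ 18, value 8 + 5 + 14 = 27.
crate D + crate C: weight 3 + 10 = 13 ≤ 18, value 8 + 14 = 22.
Best is crate D, crate F, and crate C with total value 27.

27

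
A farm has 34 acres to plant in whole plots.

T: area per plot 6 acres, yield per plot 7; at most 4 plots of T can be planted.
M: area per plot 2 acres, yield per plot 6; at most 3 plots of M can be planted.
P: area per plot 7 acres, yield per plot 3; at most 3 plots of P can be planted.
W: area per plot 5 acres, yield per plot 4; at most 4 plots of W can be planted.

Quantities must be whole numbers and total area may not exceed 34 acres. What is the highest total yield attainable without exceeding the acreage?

This is a bounded integer knapsack.
Take 3×T, 3×M, and 2×W: area 34 ≤ 34, yield 3·7 + 3·6 + 2·4 = 47.
M has the best ratio (6/2) and is taken to its limit of 3; remaining capacity is filled optimally with the others.

47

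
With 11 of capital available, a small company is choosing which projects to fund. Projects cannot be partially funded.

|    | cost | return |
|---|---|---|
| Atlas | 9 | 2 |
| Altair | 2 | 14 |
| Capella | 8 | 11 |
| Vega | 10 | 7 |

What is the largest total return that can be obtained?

This is a 0-1 knapsack instance.
Allowing fractional choices, the relaxed optimum would be about 25.7, but projects are indivisible.
Altair: cost 2 ≤ 11, return 14.
Altair + Capella: cost 2 + 8 = 10 ≤ 11, return 14 + 11 = 25.
Atlas + Altair: cost 9 + 2 = 11 ≤ 11, return 2 + 14 = 16.
Best is Altair and Capella with total return 25.

25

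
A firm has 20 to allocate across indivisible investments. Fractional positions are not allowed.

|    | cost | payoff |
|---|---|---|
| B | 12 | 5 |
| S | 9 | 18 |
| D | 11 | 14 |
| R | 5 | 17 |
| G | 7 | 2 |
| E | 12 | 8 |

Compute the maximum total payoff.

35

Allowing fractional choices, the relaxed optimum would be about 42.6, but investments are indivisible.
S + D: cost 9 + 11 = 20 ≤ 20, payoff 18 + 14 = 32.
S + R: cost 9 + 5 = 14 ≤ 20, payoff 18 + 17 = 35.
D + R: cost 11 + 5 = 16 ≤ 20, payoff 14 + 17 = 31.
Best is S and R with total payoff 35.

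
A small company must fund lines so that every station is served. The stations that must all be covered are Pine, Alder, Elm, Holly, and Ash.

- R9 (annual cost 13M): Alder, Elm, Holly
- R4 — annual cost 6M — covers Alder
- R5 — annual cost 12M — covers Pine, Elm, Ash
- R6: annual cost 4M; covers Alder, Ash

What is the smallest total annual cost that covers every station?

This is an integer covering problem.
The greedy cost-per-new-station heuristic would pick R6, R5, and R9 for 29, but a cheaper cover exists.
Choose R9 and R5: together they cover Pine, Alder, Elm, Holly, Ash — every station.
Total annual cost: 13 + 12 = 25.
No cover costs less than 25.

25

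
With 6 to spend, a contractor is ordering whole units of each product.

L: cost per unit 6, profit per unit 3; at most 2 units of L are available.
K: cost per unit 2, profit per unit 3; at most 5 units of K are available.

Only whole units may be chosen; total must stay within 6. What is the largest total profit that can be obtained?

9

Take 3×K: cost 6 ≤ 6, profit 3·3 = 9.
No other integer combination yields more.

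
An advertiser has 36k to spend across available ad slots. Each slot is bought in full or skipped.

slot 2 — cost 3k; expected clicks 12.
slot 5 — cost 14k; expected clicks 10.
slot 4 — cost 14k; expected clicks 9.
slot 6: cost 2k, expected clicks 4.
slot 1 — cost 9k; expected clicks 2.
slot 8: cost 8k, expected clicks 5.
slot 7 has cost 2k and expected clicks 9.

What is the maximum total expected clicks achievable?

44

slot 2 + slot 5 + slot 4 + slot 6 + slot 7: cost 3 + 14 + 14 + 2 + 2 = 35 ≤ 36, expected clicks 12 + 10 + 9 + 4 + 9 = 44.
slot 2 + slot 5 + slot 6 + slot 8 + slot 7: cost 3 + 14 + 2 + 8 + 2 = 29 ≤ 36, expected clicks 12 + 10 + 4 + 5 + 9 = 40.
Best is slot 2, slot 5, slot 4, slot 6, and slot 7 with total expected clicks 44.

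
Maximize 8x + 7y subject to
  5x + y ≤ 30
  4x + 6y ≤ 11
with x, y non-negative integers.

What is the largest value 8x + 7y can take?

The continuous relaxation peaks at (2.75, 0) with value 22.00; rounding to a feasible lattice point costs some objective.
(x,y)=(2,0): 5·2+1·0=10≤30, 4·2+6·0=8≤11, objective 16.
(x,y)=(1,1): 5·1+1·1=6≤30, 4·1+6·1=10≤11, objective 15.
(x,y)=(1,0): 5·1+1·0=5≤30, 4·1+6·0=4≤11, objective 8.
The best lattice point is (2,0), giving 16.

16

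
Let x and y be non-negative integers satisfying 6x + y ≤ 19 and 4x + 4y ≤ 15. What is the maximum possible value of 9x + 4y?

(x,y)=(3,0): 6·3+1·0=18≤19, 4·3+4·0=12≤15, objective 27.
(x,y)=(2,1): 6·2+1·1=13≤19, 4·2+4·1=12≤15, objective 22.
(x,y)=(2,0): 6·2+1·0=12≤19, 4·2+4·0=8≤15, objective 18.
No feasible integer point exceeds 27.

27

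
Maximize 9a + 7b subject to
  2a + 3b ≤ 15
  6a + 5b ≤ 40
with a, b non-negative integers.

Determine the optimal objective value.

54

The continuous relaxation peaks at (6.67, 0) with value 60.00; rounding to a feasible lattice point costs some objective.
(a,b)=(6,0): 2·6+3·0=12≤15, 6·6+5·0=36≤40, objective 54.
(a,b)=(5,1): 2·5+3·1=13≤15, 6·5+5·1=35≤40, objective 52.
(a,b)=(5,0): 2·5+3·0=10≤15, 6·5+5·0=30≤40, objective 45.
The best lattice point is (6,0), giving 54.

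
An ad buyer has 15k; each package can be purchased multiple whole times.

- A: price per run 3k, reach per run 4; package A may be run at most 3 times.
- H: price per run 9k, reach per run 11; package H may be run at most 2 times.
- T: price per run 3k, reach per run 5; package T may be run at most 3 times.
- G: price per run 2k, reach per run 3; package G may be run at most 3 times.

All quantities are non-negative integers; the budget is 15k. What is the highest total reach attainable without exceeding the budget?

T has the best ratio (5/3); taking only T gives at most 3×5 = 15 (stopped by the supply cap of 3).
Mixing does better — 3×T and 3×G: price 15 ≤ 15, reach 3·5 + 3·3 = 24.

24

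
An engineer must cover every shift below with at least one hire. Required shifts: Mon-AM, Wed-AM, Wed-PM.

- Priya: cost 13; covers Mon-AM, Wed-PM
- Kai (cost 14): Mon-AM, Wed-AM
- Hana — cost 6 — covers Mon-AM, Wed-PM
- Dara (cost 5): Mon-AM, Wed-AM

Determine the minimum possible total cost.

11

Choose Hana and Dara: together they cover Mon-AM, Wed-AM, Wed-PM — every shift.
Total cost: 6 + 5 = 11.
No cover costs less than 11.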